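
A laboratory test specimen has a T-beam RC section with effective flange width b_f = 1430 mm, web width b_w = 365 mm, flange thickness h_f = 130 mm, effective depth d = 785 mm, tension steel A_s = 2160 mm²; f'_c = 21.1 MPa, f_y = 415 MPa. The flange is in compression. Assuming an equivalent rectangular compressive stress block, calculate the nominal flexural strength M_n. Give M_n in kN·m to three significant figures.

M_n ≈ 688 kN·m

Tension: T = A_s f_y = 2160 × 415 = 896400 N.
Try a within the flange: a = T/(0.85 f'_c b_f) = 896400/(0.85 × 21.1 × 1430) = 34.95 mm.
Since a = 34.95 ≤ h_f = 130 mm, the stress block lies entirely in the flange; analyse as a rectangular beam of width b_f.
M_n = T(d − a/2) = 896400 × (785 − 17.475) = 688.01 × 10⁶ N·mm.
M_n = 688.01 kN·m.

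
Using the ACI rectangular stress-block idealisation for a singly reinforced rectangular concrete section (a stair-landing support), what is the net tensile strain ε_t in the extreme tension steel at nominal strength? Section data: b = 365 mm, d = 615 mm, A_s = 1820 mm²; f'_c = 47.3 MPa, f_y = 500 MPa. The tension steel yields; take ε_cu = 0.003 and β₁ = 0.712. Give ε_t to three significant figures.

ε_t ≈ 0.0182

a = A_s f_y/(0.85 f'_c b) = 62.01 mm.
β₁ = 0.712, so c = a/β₁ = 62.01/0.712 = 87.09 mm.
From the linear strain diagram with ε_cu = 0.003: ε_t = 0.003 (d − c)/c = 0.003 × (615 − 87.09)/87.09 = 0.0182.
Since ε_t ≥ 0.005, the section is tension-controlled.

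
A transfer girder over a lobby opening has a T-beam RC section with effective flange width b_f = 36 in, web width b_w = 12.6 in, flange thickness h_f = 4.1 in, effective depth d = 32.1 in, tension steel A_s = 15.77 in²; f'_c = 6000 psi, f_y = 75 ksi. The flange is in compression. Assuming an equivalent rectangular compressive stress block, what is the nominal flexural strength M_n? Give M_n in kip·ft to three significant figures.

M_n ≈ 2770 kip·ft

Tension: T = A_s f_y = 15.77 × 75 = 1182.75 kips.
Try a within the flange: a = T/(0.85 f'_c b_f) = 1182.75/(0.85 × 6 × 36) = 6.442 in.
a = 6.442 > h_f = 4.1 in: the block extends into the web. Split into flange-overhang and web parts.
C_f = 0.85 f'_c (b_f − b_w) h_f = 0.85 × 6 × (36 − 12.6) × 4.1 = 489.3 kips.
Remaining web compression depth: a_w = (T − C_f)/(0.85 f'_c b_w) = (1182.75 − 489.3)/(0.85 × 6 × 12.6) = 10.791 in.
M_n = C_f(d − h_f/2) + (T − C_f)(d − a_w/2) = 489.3 × (32.1 − 2.05) + 693.45 × (32.1 − 5.3955) = 14703.5 + 18518.2 = 33221.7 kip·in.
M_n = 33221.7/12 = 2768.48 kip·ft.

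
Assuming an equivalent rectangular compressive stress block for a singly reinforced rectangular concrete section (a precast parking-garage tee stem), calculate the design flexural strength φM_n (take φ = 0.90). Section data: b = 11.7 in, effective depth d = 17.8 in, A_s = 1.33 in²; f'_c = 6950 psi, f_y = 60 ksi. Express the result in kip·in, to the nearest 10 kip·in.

T = A_s f_y = 1.33 × 60 = 79.8 kips.
a = T/(0.85 f'_c b) = 79.8/(0.85 × 6.95 × 11.7) = 1.155 in.
M_n = T(d − a/2) = 79.8 × (17.8 − 0.5775) = 1374.4 kip·in.
φM_n = 0.90 × 1374.4 = 1237.0 kip·in.

φM_n ≈ 1240 kip·in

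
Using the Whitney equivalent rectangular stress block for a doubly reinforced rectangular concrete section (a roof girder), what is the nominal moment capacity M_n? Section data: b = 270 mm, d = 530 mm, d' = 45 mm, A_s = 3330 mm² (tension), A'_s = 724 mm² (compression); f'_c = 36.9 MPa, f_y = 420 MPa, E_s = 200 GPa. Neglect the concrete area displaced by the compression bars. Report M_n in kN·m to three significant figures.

M_n ≈ 657 kN·m

Assume both tension and compression steel yield.
Net tension couple steel: A_s − A'_s = 2606 mm².
a = (A_s − A'_s) f_y / (0.85 f'_c b) = 1094520/(0.85 × 36.9 × 270) = 129.25 mm.
c = a/β₁ = 129.25/0.786 = 164.44 mm; ε'_s = 0.003(c − d')/c = 0.0022 ≥ f_y/E_s = 0.0021, so compression steel does yield.
M_n = (A_s − A'_s) f_y (d − a/2) + A'_s f_y (d − d') = [1094520 × (530 − 64.625) + 304080 × (530 − 45)] × 10⁻⁶ = 509.36 + 147.48 = 656.84 kN·m.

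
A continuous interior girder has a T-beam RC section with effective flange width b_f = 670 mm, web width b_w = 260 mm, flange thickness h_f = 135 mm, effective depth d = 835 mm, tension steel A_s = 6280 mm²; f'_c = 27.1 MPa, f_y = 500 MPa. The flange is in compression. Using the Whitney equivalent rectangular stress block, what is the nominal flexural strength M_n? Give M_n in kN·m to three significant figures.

Tension: T = A_s f_y = 6280 × 500 = 3140000 N.
Try a within the flange: a = T/(0.85 f'_c b_f) = 3140000/(0.85 × 27.1 × 670) = 203.45 mm.
a = 203.45 > h_f = 135 mm: the block extends into the web. Split into flange-overhang and web parts.
C_f = 0.85 f'_c (b_f − b_w) h_f = 0.85 × 27.1 × (670 − 260) × 135 = 1274987 N.
Remaining web compression depth: a_w = (T − C_f)/(0.85 f'_c b_w) = (3140000 − 1274987)/(0.85 × 27.1 × 260) = 311.40 mm.
M_n = C_f(d − h_f/2) + (T − C_f)(d − a_w/2) = 1274987 × (835 − 67.5) + 1865013 × (835 − 155.7) = 978.55 + 1266.90 = 2245.45 × 10⁶ N·mm.
M_n = 2245.45 kN·m.

M_n ≈ 2250 kN·m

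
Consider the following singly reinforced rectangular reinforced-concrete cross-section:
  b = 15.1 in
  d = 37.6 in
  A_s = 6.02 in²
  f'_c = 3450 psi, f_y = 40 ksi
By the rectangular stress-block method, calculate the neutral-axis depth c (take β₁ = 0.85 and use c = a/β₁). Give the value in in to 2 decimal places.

c ≈ 6.40 in

T = A_s f_y = 6.02 × 40 = 240.8 kips.
a = T/(0.85 f'_c b) = 240.8/(0.85 × 3.45 × 15.1) = 5.4380 in.
With β₁ = 0.85, c = a/β₁ = 5.4380/0.85 = 6.40 in.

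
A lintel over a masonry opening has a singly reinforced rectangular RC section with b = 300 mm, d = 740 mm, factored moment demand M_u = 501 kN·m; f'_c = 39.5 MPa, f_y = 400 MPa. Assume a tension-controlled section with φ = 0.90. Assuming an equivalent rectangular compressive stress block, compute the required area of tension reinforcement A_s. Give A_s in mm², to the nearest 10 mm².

A_s ≈ 1990 mm²

M_n = M_u/φ = 501/0.90 = 556.667 kN·m.
With M_n = 0.85 f'_c a b (d − a/2), solve the quadratic for a:
a = d − √(d² − 2M_n/(0.85 f'_c b)) = 740 − √(740² − 2 × 556.667×10⁶/(0.85 × 39.5 × 300)) = 78.89 mm.
A_s = 0.85 f'_c a b / f_y = 0.85 × 39.5 × 78.89 × 300 / 400 = 1986.5 mm².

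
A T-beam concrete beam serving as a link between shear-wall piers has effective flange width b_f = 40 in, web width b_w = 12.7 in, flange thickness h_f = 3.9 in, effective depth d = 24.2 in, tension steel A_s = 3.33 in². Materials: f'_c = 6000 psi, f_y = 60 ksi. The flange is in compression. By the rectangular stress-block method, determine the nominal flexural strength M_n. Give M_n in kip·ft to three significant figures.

M_n ≈ 395 kip·ft

Tension: T = A_s f_y = 3.33 × 60 = 199.8 kips.
Try a within the flange: a = T/(0.85 f'_c b_f) = 199.8/(0.85 × 6 × 40) = 0.979 in.
Since a = 0.979 ≤ h_f = 3.9 in, the stress block lies entirely in the flange; analyse as a rectangular beam of width b_f.
M_n = T(d − a/2) = 199.8 × (24.2 − 0.4895) = 4737.4 kip·in.
M_n = 4737.4/12 = 394.78 kip·ft.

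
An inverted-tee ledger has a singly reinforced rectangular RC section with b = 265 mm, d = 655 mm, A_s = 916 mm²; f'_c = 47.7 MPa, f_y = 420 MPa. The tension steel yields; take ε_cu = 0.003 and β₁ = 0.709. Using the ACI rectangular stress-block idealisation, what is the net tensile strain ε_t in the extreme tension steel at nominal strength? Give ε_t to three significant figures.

ε_t ≈ 0.0359

a = A_s f_y/(0.85 f'_c b) = 35.81 mm.
β₁ = 0.709, so c = a/β₁ = 35.81/0.709 = 50.51 mm.
From the linear strain diagram with ε_cu = 0.003: ε_t = 0.003 (d − c)/c = 0.003 × (655 − 50.51)/50.51 = 0.0359.
Since ε_t ≥ 0.005, the section is tension-controlled.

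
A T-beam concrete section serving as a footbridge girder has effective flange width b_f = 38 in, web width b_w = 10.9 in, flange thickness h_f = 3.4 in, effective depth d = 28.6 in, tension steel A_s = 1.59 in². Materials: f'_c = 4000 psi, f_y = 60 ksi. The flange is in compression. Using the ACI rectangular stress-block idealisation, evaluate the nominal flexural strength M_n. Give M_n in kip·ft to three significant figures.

M_n ≈ 224 kip·ft

Tension: T = A_s f_y = 1.59 × 60 = 95.4 kips.
Try a within the flange: a = T/(0.85 f'_c b_f) = 95.4/(0.85 × 4 × 38) = 0.738 in.
Since a = 0.738 ≤ h_f = 3.4 in, the stress block lies entirely in the flange; analyse as a rectangular beam of width b_f.
M_n = T(d − a/2) = 95.4 × (28.6 − 0.369) = 2693.2 kip·in.
M_n = 2693.2/12 = 224.43 kip·ft.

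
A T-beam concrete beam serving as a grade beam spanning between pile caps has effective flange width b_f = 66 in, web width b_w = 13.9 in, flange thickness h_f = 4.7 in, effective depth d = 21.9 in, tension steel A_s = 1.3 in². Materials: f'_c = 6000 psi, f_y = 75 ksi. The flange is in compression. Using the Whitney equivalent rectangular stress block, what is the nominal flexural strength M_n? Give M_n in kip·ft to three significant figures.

M_n ≈ 177 kip·ft

Tension: T = A_s f_y = 1.3 × 75 = 97.5 kips.
Try a within the flange: a = T/(0.85 f'_c b_f) = 97.5/(0.85 × 6 × 66) = 0.290 in.
Since a = 0.290 ≤ h_f = 4.7 in, the stress block lies entirely in the flange; analyse as a rectangular beam of width b_f.
M_n = T(d − a/2) = 97.5 × (21.9 − 0.145) = 2121.1 kip·in.
M_n = 2121.1/12 = 176.76 kip·ft.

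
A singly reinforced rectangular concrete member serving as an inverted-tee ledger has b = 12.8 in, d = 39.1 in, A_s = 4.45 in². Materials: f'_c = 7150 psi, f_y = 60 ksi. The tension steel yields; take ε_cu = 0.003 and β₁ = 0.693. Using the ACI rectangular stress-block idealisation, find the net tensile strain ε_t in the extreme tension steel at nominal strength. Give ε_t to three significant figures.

a = A_s f_y/(0.85 f'_c b) = 3.432 in.
β₁ = 0.693, so c = a/β₁ = 3.432/0.693 = 4.952 in.
From the linear strain diagram with ε_cu = 0.003: ε_t = 0.003 (d − c)/c = 0.003 × (39.1 − 4.952)/4.952 = 0.0207.
Since ε_t ≥ 0.005, the section is tension-controlled.

ε_t ≈ 0.0207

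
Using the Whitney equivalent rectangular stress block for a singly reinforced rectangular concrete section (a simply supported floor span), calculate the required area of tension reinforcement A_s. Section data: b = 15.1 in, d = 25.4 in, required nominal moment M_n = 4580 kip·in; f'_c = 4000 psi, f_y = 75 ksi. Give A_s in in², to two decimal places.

A_s ≈ 2.60 in²

From M_n = 0.85 f'_c a b (d − a/2):
a = d − √(d² − 2M_n/(0.85 f'_c b)) = 25.4 − √(25.4² − 2 × 4580/(0.85 × 4 × 15.1)) = 3.796 in.
A_s = 0.85 f'_c a b / f_y = 0.85 × 4 × 3.796 × 15.1 / 75 = 2.598 in².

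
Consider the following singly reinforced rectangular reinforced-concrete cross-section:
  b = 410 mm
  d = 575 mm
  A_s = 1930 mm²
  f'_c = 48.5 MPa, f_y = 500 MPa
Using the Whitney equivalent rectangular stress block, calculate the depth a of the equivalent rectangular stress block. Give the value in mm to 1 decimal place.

T = A_s f_y = 1930 × 500 = 965000 N = 965 kN.
Setting C = 0.85 f'_c a b equal to T: a = 965000/(0.85 × 48.5 × 410) = 57.1 mm.

a ≈ 57.1 mm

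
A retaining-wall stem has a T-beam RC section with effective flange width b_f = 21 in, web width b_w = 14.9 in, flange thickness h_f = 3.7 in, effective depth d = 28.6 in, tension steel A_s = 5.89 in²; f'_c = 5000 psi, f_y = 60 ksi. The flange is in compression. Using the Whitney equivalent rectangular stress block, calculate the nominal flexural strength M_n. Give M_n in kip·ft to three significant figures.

Tension: T = A_s f_y = 5.89 × 60 = 353.4 kips.
Try a within the flange: a = T/(0.85 f'_c b_f) = 353.4/(0.85 × 5 × 21) = 3.960 in.
a = 3.960 > h_f = 3.7 in: the block extends into the web. Split into flange-overhang and web parts.
C_f = 0.85 f'_c (b_f − b_w) h_f = 0.85 × 5 × (21 − 14.9) × 3.7 = 95.9 kips.
Remaining web compression depth: a_w = (T − C_f)/(0.85 f'_c b_w) = (353.4 − 95.9)/(0.85 × 5 × 14.9) = 4.066 in.
M_n = C_f(d − h_f/2) + (T − C_f)(d − a_w/2) = 95.9 × (28.6 − 1.85) + 257.5 × (28.6 − 2.033) = 2565.3 + 6841.0 = 9406.3 kip·in.
M_n = 9406.3/12 = 783.86 kip·ft.

M_n ≈ 784 kip·ft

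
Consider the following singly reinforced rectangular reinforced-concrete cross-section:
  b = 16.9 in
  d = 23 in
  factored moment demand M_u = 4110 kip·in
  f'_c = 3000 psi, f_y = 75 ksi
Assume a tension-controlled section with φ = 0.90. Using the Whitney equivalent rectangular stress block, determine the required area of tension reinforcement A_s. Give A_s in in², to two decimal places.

A_s ≈ 2.98 in²

M_n = M_u/φ = 4110/0.90 = 4566.67 kip·in.
From M_n = 0.85 f'_c a b (d − a/2):
a = d − √(d² − 2M_n/(0.85 f'_c b)) = 23 − √(23² − 2 × 4566.67/(0.85 × 3 × 16.9)) = 5.194 in.
A_s = 0.85 f'_c a b / f_y = 0.85 × 3 × 5.194 × 16.9 / 75 = 2.984 in².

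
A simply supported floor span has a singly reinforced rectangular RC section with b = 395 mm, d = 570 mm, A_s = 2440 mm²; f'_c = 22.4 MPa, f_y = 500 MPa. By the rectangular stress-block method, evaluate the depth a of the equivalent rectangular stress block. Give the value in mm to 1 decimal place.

T = A_s f_y = 2440 × 500 = 1220000 N = 1220 kN.
Setting C = 0.85 f'_c a b equal to T: a = 1220000/(0.85 × 22.4 × 395) = 162.2 mm.

a ≈ 162.2 mm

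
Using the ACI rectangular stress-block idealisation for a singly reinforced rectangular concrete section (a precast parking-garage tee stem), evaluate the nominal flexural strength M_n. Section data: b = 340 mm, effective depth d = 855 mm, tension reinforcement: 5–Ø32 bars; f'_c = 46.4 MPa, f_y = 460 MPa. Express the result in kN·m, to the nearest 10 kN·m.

A_s = 5 × 804 = 4020 mm².
T = A_s f_y = 4020 × 460 = 1849200 N = 1849.2 kN.
From C = T: a = T/(0.85 f'_c b) = 1849200/(0.85 × 46.4 × 340) = 137.90 mm.
M_n = T(d − a/2) = 1849.2 kN × (855 − 68.95) mm = 1453.56 kN·m.

M_n ≈ 1450 kN·m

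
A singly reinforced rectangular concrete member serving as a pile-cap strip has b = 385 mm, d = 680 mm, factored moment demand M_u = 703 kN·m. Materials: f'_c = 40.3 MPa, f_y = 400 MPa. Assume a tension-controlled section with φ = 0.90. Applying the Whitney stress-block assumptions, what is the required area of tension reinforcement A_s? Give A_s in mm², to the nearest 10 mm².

A_s ≈ 3080 mm²

M_n = M_u/φ = 703/0.90 = 781.111 kN·m.
With M_n = 0.85 f'_c a b (d − a/2), solve the quadratic for a:
a = d − √(d² − 2M_n/(0.85 f'_c b)) = 680 − √(680² − 2 × 781.111×10⁶/(0.85 × 40.3 × 385)) = 93.53 mm.
A_s = 0.85 f'_c a b / f_y = 0.85 × 40.3 × 93.53 × 385 / 400 = 3083.7 mm².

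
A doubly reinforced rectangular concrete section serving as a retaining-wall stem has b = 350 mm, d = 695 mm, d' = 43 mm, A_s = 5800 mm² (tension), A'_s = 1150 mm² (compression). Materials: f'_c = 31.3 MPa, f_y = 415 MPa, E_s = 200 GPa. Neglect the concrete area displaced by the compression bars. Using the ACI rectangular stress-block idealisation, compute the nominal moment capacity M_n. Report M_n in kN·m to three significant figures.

M_n ≈ 1450 kN·m

Assume both tension and compression steel yield.
Net tension couple steel: A_s − A'_s = 4650 mm².
a = (A_s − A'_s) f_y / (0.85 f'_c b) = 1929750/(0.85 × 31.3 × 350) = 207.24 mm.
c = a/β₁ = 207.24/0.826 = 250.90 mm; ε'_s = 0.003(c − d')/c = 0.0025 ≥ f_y/E_s = 0.0021, so compression steel does yield.
M_n = (A_s − A'_s) f_y (d − a/2) + A'_s f_y (d − d') = [1929750 × (695 − 103.62) + 477250 × (695 − 43)] × 10⁻⁶ = 1141.22 + 311.17 = 1452.39 kN·m.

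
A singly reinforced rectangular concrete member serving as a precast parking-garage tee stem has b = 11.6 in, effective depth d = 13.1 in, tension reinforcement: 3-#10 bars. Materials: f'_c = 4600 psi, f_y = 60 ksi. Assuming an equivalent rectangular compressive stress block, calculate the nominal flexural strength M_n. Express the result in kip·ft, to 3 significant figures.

A_s = 3 × 1.27 = 3.81 in².
T = A_s f_y = 3.81 × 60 = 228.6 kips.
a = T/(0.85 f'_c b) = 228.6/(0.85 × 4.6 × 11.6) = 5.040 in.
M_n = T(d − a/2) = 228.6 × (13.1 − 2.52) = 2418.6 kip·in = 2418.6/12 = 201.55 kip·ft.

M_n ≈ 202 kip·ft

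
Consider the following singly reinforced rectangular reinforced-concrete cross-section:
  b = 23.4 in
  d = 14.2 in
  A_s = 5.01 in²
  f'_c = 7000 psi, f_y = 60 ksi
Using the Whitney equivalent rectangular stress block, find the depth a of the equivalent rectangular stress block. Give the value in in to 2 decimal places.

a ≈ 2.16 in

T = A_s f_y = 5.01 × 60 = 300.6 kips.
a = T/(0.85 f'_c b) = 300.6/(0.85 × 7 × 23.4) = 2.16 in.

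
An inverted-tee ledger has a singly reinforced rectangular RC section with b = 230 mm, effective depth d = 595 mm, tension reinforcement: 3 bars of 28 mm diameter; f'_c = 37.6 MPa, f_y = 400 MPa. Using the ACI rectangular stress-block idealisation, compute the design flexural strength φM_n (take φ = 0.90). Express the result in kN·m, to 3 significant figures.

φM_n ≈ 362 kN·m

A_s = 3 × 616 = 1848 mm².
T = A_s f_y = 1848 × 400 = 739200 N = 739.2 kN.
From C = T: a = T/(0.85 f'_c b) = 739200/(0.85 × 37.6 × 230) = 100.56 mm.
M_n = T(d − a/2) = 739.2 kN × (595 − 50.28) mm = 402.66 kN·m.
φM_n = 0.90 × 402.66 = 362.39 kN·m.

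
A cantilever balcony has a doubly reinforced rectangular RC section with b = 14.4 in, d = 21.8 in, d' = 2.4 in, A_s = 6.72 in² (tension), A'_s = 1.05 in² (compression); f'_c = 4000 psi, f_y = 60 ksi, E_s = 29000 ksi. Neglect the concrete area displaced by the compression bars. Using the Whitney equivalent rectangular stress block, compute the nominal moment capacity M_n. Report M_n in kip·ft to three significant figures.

Assume both steels yield.
a = (A_s − A'_s) f_y/(0.85 f'_c b) = (6.72 − 1.05) × 60/(0.85 × 4 × 14.4) = 6.949 in.
c = a/β₁ = 6.949/0.85 = 8.175 in; ε'_s = 0.003(c − d')/c = 0.0021 ≥ ε_y = 0.0021, so the compression steel yields.
M_n = (A_s − A'_s) f_y (d − a/2) + A'_s f_y (d − d') = 340.2 × (21.8 − 3.4745) + 63 × (21.8 − 2.4) = 6234.3 + 1222.2 = 7456.5 kip·in = 7456.5/12 = 621.38 kip·ft.

M_n ≈ 621 kip·ft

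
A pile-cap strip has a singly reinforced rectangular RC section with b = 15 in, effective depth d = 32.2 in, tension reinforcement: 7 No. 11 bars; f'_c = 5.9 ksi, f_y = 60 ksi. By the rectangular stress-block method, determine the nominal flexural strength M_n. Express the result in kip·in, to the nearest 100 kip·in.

A_s = 7 × 1.56 = 10.92 in².
T = A_s f_y = 10.92 × 60 = 655.2 kips.
a = T/(0.85 f'_c b) = 655.2/(0.85 × 5.9 × 15) = 8.710 in.
M_n = T(d − a/2) = 655.2 × (32.2 − 4.355) = 18244.0 kip·in.

M_n ≈ 18200 kip·in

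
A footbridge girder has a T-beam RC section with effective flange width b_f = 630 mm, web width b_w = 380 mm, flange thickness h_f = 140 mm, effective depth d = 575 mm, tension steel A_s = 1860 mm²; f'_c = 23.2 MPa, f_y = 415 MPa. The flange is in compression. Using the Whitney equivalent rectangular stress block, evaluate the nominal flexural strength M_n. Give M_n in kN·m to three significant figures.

Tension: T = A_s f_y = 1860 × 415 = 771900 N.
Try a within the flange: a = T/(0.85 f'_c b_f) = 771900/(0.85 × 23.2 × 630) = 62.13 mm.
Since a = 62.13 ≤ h_f = 140 mm, the stress block lies entirely in the flange; analyse as a rectangular beam of width b_f.
M_n = T(d − a/2) = 771900 × (575 − 31.065) = 419.86 × 10⁶ N·mm.
M_n = 419.86 kN·m.

M_n ≈ 420 kN·m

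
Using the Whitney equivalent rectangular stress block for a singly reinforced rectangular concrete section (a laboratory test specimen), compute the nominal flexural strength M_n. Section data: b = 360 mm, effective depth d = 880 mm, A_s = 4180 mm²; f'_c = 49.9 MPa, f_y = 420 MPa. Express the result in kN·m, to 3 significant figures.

M_n ≈ 1440 kN·m

T = A_s f_y = 4180 × 420 = 1755600 N = 1755.6 kN.
From C = T: a = T/(0.85 f'_c b) = 1755600/(0.85 × 49.9 × 360) = 114.98 mm.
M_n = T(d − a/2) = 1755.6 kN × (880 − 57.49) mm = 1444.00 kN·m.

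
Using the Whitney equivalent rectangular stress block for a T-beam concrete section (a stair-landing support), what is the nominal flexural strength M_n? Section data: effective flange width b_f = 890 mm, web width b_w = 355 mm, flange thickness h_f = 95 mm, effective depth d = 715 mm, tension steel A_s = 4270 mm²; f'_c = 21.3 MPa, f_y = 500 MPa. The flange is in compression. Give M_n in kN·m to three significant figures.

Tension: T = A_s f_y = 4270 × 500 = 2135000 N.
Try a within the flange: a = T/(0.85 f'_c b_f) = 2135000/(0.85 × 21.3 × 890) = 132.50 mm.
a = 132.50 > h_f = 95 mm: the block extends into the web. Split into flange-overhang and web parts.
C_f = 0.85 f'_c (b_f − b_w) h_f = 0.85 × 21.3 × (890 − 355) × 95 = 920187 N.
Remaining web compression depth: a_w = (T − C_f)/(0.85 f'_c b_w) = (2135000 − 920187)/(0.85 × 21.3 × 355) = 189.01 mm.
M_n = C_f(d − h_f/2) + (T − C_f)(d − a_w/2) = 920187 × (715 − 47.5) + 1214813 × (715 − 94.505) = 614.22 + 753.79 = 1368.01 × 10⁶ N·mm.
M_n = 1368.01 kN·m.

M_n ≈ 1370 kN·m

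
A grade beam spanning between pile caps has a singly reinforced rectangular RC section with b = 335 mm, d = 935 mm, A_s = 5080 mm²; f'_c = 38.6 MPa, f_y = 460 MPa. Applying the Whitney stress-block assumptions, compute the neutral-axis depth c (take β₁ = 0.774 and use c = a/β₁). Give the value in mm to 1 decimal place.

T = A_s f_y = 5080 × 460 = 2336800 N = 2336.8 kN.
Setting C = 0.85 f'_c a b equal to T: a = 2336800/(0.85 × 38.6 × 335) = 212.604 mm.
With β₁ = 0.774, c = a/β₁ = 212.604/0.774 = 274.7 mm.

c ≈ 274.7 mm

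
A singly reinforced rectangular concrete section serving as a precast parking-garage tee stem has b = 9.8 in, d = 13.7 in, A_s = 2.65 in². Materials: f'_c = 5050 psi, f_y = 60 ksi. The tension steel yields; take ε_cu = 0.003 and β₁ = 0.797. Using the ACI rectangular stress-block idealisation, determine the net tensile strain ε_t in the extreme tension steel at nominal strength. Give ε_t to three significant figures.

ε_t ≈ 0.00567

a = A_s f_y/(0.85 f'_c b) = 3.780 in.
β₁ = 0.797, so c = a/β₁ = 3.780/0.797 = 4.743 in.
From the linear strain diagram with ε_cu = 0.003: ε_t = 0.003 (d − c)/c = 0.003 × (13.7 − 4.743)/4.743 = 0.00567.
Since ε_t ≥ 0.005, the section is tension-controlled.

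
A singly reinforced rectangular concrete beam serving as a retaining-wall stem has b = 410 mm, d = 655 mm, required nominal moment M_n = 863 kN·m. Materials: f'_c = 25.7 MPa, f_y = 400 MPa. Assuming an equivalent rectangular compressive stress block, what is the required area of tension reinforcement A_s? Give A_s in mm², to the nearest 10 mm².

A_s ≈ 3780 mm²

With M_n = 0.85 f'_c a b (d − a/2), solve the quadratic for a:
a = d − √(d² − 2M_n/(0.85 f'_c b)) = 655 − √(655² − 2 × 863×10⁶/(0.85 × 25.7 × 410)) = 168.88 mm.
A_s = 0.85 f'_c a b / f_y = 0.85 × 25.7 × 168.88 × 410 / 400 = 3781.4 mm².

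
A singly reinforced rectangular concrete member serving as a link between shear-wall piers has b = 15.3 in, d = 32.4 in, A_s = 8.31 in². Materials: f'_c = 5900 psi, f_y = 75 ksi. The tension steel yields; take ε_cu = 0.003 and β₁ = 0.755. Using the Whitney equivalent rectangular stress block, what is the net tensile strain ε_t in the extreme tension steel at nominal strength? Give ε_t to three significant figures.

ε_t ≈ 0.00603

a = A_s f_y/(0.85 f'_c b) = 8.123 in.
β₁ = 0.755, so c = a/β₁ = 8.123/0.755 = 10.759 in.
From the linear strain diagram with ε_cu = 0.003: ε_t = 0.003 (d − c)/c = 0.003 × (32.4 − 10.759)/10.759 = 0.00603.
Since ε_t ≥ 0.005, the section is tension-controlled.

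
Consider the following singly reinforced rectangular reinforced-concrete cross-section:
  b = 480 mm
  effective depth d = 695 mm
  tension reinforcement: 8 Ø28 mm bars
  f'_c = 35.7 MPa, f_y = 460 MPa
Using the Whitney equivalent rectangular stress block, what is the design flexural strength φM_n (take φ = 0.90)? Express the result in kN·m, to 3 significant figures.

φM_n ≈ 1260 kN·m

A_s = 8 × 616 = 4928 mm².
T = A_s f_y = 4928 × 460 = 2266880 N = 2266.88 kN.
From C = T: a = T/(0.85 f'_c b) = 2266880/(0.85 × 35.7 × 480) = 155.63 mm.
M_n = T(d − a/2) = 2266.88 kN × (695 − 77.815) mm = 1399.08 kN·m.
φM_n = 0.90 × 1399.08 = 1259.17 kN·m.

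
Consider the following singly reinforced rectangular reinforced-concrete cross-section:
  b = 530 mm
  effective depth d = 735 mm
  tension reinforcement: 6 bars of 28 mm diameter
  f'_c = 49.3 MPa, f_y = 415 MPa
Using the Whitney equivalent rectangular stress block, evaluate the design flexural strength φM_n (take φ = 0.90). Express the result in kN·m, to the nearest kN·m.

A_s = 6 × 616 = 3696 mm².
T = A_s f_y = 3696 × 415 = 1533840 N = 1533.84 kN.
From C = T: a = T/(0.85 f'_c b) = 1533840/(0.85 × 49.3 × 530) = 69.06 mm.
M_n = T(d − a/2) = 1533.84 kN × (735 − 34.53) mm = 1074.41 kN·m.
φM_n = 0.90 × 1074.41 = 966.97 kN·m.

φM_n ≈ 967 kN·m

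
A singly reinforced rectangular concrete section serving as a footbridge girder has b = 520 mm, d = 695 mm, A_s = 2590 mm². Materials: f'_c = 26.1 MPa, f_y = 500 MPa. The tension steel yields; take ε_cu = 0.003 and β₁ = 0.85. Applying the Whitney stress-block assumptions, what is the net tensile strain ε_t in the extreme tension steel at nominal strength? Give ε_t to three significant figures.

a = A_s f_y/(0.85 f'_c b) = 112.26 mm.
β₁ = 0.85, so c = a/β₁ = 112.26/0.85 = 132.07 mm.
From the linear strain diagram with ε_cu = 0.003: ε_t = 0.003 (d − c)/c = 0.003 × (695 − 132.07)/132.07 = 0.0128.
Since ε_t ≥ 0.005, the section is tension-controlled.

ε_t ≈ 0.0128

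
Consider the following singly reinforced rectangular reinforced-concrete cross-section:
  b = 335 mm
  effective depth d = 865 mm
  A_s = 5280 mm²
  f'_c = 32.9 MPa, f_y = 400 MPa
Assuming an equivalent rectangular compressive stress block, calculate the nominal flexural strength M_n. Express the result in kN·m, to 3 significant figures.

T = A_s f_y = 5280 × 400 = 2112000 N = 2112 kN.
From C = T: a = T/(0.85 f'_c b) = 2112000/(0.85 × 32.9 × 335) = 225.44 mm.
M_n = T(d − a/2) = 2112 kN × (865 − 112.72) mm = 1588.82 kN·m.

M_n ≈ 1590 kN·m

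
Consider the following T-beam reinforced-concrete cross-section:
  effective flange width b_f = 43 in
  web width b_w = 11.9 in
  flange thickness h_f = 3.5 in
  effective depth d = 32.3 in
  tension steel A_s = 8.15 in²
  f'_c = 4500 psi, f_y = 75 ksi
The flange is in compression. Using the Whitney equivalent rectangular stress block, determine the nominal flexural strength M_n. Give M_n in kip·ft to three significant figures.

Tension: T = A_s f_y = 8.15 × 75 = 611.25 kips.
Try a within the flange: a = T/(0.85 f'_c b_f) = 611.25/(0.85 × 4.5 × 43) = 3.716 in.
a = 3.716 > h_f = 3.5 in: the block extends into the web. Split into flange-overhang and web parts.
C_f = 0.85 f'_c (b_f − b_w) h_f = 0.85 × 4.5 × (43 − 11.9) × 3.5 = 416.4 kips.
Remaining web compression depth: a_w = (T − C_f)/(0.85 f'_c b_w) = (611.25 − 416.4)/(0.85 × 4.5 × 11.9) = 4.281 in.
M_n = C_f(d − h_f/2) + (T − C_f)(d − a_w/2) = 416.4 × (32.3 − 1.75) + 194.85 × (32.3 − 2.1405) = 12721.0 + 5876.6 = 18597.6 kip·in.
M_n = 18597.6/12 = 1549.80 kip·ft.

M_n ≈ 1550 kip·ft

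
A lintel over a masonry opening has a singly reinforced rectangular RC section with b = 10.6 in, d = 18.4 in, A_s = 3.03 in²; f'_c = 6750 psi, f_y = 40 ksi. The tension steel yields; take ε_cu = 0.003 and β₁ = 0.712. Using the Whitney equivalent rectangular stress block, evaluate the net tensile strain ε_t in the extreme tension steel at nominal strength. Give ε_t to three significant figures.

a = A_s f_y/(0.85 f'_c b) = 1.993 in.
β₁ = 0.712, so c = a/β₁ = 1.993/0.712 = 2.799 in.
From the linear strain diagram with ε_cu = 0.003: ε_t = 0.003 (d − c)/c = 0.003 × (18.4 − 2.799)/2.799 = 0.0167.
Since ε_t ≥ 0.005, the section is tension-controlled.

ε_t ≈ 0.0167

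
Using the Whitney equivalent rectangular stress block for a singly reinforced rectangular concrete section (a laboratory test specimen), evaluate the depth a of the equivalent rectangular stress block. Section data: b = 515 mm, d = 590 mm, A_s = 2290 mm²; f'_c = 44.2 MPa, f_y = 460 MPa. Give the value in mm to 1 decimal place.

T = A_s f_y = 2290 × 460 = 1053400 N = 1053.4 kN.
Setting C = 0.85 f'_c a b equal to T: a = 1053400/(0.85 × 44.2 × 515) = 54.4 mm.

a ≈ 54.4 mm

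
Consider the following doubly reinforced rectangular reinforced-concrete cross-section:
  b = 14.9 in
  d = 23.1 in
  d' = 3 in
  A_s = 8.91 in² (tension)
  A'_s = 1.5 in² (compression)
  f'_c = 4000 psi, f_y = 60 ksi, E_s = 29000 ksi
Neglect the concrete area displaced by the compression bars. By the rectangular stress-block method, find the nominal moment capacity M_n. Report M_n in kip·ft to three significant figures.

M_n ≈ 844 kip·ft

Assume both steels yield.
a = (A_s − A'_s) f_y/(0.85 f'_c b) = (8.91 − 1.5) × 60/(0.85 × 4 × 14.9) = 8.776 in.
c = a/β₁ = 8.776/0.85 = 10.325 in; ε'_s = 0.003(c − d')/c = 0.0021 ≥ ε_y = 0.0021, so the compression steel yields.
M_n = (A_s − A'_s) f_y (d − a/2) + A'_s f_y (d − d') = 444.6 × (23.1 − 4.388) + 90 × (23.1 − 3) = 8319.4 + 1809.0 = 10128.4 kip·in = 10128.4/12 = 844.03 kip·ft.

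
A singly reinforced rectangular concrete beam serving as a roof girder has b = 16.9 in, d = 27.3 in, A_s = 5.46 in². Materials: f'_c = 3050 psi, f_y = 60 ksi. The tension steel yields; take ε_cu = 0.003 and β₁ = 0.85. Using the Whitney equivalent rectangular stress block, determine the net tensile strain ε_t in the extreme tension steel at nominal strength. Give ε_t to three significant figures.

a = A_s f_y/(0.85 f'_c b) = 7.477 in.
β₁ = 0.85, so c = a/β₁ = 7.477/0.85 = 8.796 in.
From the linear strain diagram with ε_cu = 0.003: ε_t = 0.003 (d − c)/c = 0.003 × (27.3 − 8.796)/8.796 = 0.00631.
Since ε_t ≥ 0.005, the section is tension-controlled.

ε_t ≈ 0.00631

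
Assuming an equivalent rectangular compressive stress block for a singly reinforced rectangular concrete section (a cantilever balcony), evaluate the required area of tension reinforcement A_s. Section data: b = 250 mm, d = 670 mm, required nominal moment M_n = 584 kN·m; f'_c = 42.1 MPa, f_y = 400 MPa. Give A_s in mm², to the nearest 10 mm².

With M_n = 0.85 f'_c a b (d − a/2), solve the quadratic for a:
a = d − √(d² − 2M_n/(0.85 f'_c b)) = 670 − √(670² − 2 × 584×10⁶/(0.85 × 42.1 × 250)) = 105.78 mm.
A_s = 0.85 f'_c a b / f_y = 0.85 × 42.1 × 105.78 × 250 / 400 = 2365.8 mm².

A_s ≈ 2370 mm²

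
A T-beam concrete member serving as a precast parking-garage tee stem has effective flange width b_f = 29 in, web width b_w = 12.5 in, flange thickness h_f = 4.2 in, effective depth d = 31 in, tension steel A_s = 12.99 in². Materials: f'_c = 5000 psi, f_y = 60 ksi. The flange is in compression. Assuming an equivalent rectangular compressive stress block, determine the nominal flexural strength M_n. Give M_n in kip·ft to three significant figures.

Tension: T = A_s f_y = 12.99 × 60 = 779.4 kips.
Try a within the flange: a = T/(0.85 f'_c b_f) = 779.4/(0.85 × 5 × 29) = 6.324 in.
a = 6.324 > h_f = 4.2 in: the block extends into the web. Split into flange-overhang and web parts.
C_f = 0.85 f'_c (b_f − b_w) h_f = 0.85 × 5 × (29 − 12.5) × 4.2 = 294.5 kips.
Remaining web compression depth: a_w = (T − C_f)/(0.85 f'_c b_w) = (779.4 − 294.5)/(0.85 × 5 × 12.5) = 9.128 in.
M_n = C_f(d − h_f/2) + (T − C_f)(d − a_w/2) = 294.5 × (31 − 2.1) + 484.9 × (31 − 4.564) = 8511.1 + 12818.8 = 21329.9 kip·in.
M_n = 21329.9/12 = 1777.49 kip·ft.

M_n ≈ 1780 kip·ft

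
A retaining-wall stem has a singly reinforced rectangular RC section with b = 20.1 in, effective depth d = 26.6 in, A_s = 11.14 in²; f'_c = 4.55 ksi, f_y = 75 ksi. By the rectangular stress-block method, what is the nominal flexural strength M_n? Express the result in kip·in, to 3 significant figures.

M_n ≈ 17700 kip·in

T = A_s f_y = 11.14 × 75 = 835.5 kips.
a = T/(0.85 f'_c b) = 835.5/(0.85 × 4.55 × 20.1) = 10.748 in.
M_n = T(d − a/2) = 835.5 × (26.6 − 5.374) = 17734.3 kip·in.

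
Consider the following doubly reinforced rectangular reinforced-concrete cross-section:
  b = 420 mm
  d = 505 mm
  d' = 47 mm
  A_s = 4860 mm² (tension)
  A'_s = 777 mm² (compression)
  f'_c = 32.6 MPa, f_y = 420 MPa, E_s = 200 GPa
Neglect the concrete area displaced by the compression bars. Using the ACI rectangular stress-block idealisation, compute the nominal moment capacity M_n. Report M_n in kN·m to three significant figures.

Assume both tension and compression steel yield.
Net tension couple steel: A_s − A'_s = 4083 mm².
a = (A_s − A'_s) f_y / (0.85 f'_c b) = 1714860/(0.85 × 32.6 × 420) = 147.35 mm.
c = a/β₁ = 147.35/0.817 = 180.35 mm; ε'_s = 0.003(c − d')/c = 0.0022 ≥ f_y/E_s = 0.0021, so compression steel does yield.
M_n = (A_s − A'_s) f_y (d − a/2) + A'_s f_y (d − d') = [1714860 × (505 − 73.675) + 326340 × (505 − 47)] × 10⁻⁶ = 739.66 + 149.46 = 889.12 kN·m.

M_n ≈ 889 kN·m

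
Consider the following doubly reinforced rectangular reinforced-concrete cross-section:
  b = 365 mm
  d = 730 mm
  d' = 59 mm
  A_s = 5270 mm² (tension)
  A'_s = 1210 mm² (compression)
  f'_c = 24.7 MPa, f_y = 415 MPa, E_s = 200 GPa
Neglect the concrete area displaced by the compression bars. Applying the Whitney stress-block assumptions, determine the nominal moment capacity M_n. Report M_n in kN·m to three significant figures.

M_n ≈ 1380 kN·m

Assume both tension and compression steel yield.
Net tension couple steel: A_s − A'_s = 4060 mm².
a = (A_s − A'_s) f_y / (0.85 f'_c b) = 1684900/(0.85 × 24.7 × 365) = 219.87 mm.
c = a/β₁ = 219.87/0.85 = 258.67 mm; ε'_s = 0.003(c − d')/c = 0.0023 ≥ f_y/E_s = 0.0021, so compression steel does yield.
M_n = (A_s − A'_s) f_y (d − a/2) + A'_s f_y (d − d') = [1684900 × (730 − 109.935) + 502150 × (730 − 59)] × 10⁻⁶ = 1044.75 + 336.94 = 1381.69 kN·m.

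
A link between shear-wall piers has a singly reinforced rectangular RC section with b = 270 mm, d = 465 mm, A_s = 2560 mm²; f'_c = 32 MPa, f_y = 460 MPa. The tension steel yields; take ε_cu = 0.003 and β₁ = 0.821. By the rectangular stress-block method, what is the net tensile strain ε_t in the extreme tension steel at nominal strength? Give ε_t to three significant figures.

a = A_s f_y/(0.85 f'_c b) = 160.35 mm.
β₁ = 0.821, so c = a/β₁ = 160.35/0.821 = 195.31 mm.
From the linear strain diagram with ε_cu = 0.003: ε_t = 0.003 (d − c)/c = 0.003 × (465 − 195.31)/195.31 = 0.00414.
ε_t is between 0.004 and 0.005 — transition zone.

ε_t ≈ 0.00414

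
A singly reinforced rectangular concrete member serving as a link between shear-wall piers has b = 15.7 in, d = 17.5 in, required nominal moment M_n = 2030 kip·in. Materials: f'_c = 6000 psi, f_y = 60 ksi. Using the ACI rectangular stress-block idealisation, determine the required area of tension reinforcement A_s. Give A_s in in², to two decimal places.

From M_n = 0.85 f'_c a b (d − a/2):
a = d − √(d² − 2M_n/(0.85 f'_c b)) = 17.5 − √(17.5² − 2 × 2030/(0.85 × 6 × 15.7)) = 1.514 in.
A_s = 0.85 f'_c a b / f_y = 0.85 × 6 × 1.514 × 15.7 / 60 = 2.020 in².

A_s ≈ 2.02 in²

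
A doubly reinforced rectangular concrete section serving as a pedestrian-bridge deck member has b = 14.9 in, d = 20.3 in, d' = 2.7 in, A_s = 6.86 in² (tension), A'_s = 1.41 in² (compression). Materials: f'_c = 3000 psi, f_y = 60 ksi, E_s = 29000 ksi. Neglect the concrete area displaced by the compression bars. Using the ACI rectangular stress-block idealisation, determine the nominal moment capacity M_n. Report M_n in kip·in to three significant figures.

M_n ≈ 6720 kip·in

Assume both steels yield.
a = (A_s − A'_s) f_y/(0.85 f'_c b) = (6.86 − 1.41) × 60/(0.85 × 3 × 14.9) = 8.606 in.
c = a/β₁ = 8.606/0.85 = 10.125 in; ε'_s = 0.003(c − d')/c = 0.0022 ≥ ε_y = 0.0021, so the compression steel yields.
M_n = (A_s − A'_s) f_y (d − a/2) + A'_s f_y (d − d') = 327 × (20.3 − 4.303) + 84.6 × (20.3 − 2.7) = 5231.0 + 1489.0 = 6720.0 kip·in.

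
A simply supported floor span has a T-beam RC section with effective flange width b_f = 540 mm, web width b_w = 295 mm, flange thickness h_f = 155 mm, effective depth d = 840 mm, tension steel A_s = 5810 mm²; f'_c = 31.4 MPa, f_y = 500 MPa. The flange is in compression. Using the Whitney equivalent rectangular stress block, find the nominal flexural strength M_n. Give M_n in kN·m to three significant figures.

M_n ≈ 2130 kN·m

Tension: T = A_s f_y = 5810 × 500 = 2905000 N.
Try a within the flange: a = T/(0.85 f'_c b_f) = 2905000/(0.85 × 31.4 × 540) = 201.56 mm.
a = 201.56 > h_f = 155 mm: the block extends into the web. Split into flange-overhang and web parts.
C_f = 0.85 f'_c (b_f − b_w) h_f = 0.85 × 31.4 × (540 − 295) × 155 = 1013553 N.
Remaining web compression depth: a_w = (T − C_f)/(0.85 f'_c b_w) = (2905000 − 1013553)/(0.85 × 31.4 × 295) = 240.23 mm.
M_n = C_f(d − h_f/2) + (T − C_f)(d − a_w/2) = 1013553 × (840 − 77.5) + 1891447 × (840 − 120.115) = 772.83 + 1361.62 = 2134.45 × 10⁶ N·mm.
M_n = 2134.45 kN·m.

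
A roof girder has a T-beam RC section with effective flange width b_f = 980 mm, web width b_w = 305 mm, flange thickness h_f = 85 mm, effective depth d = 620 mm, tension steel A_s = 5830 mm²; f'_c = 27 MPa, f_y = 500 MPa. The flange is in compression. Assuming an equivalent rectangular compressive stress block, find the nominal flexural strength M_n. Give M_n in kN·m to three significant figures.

M_n ≈ 1570 kN·m

Tension: T = A_s f_y = 5830 × 500 = 2915000 N.
Try a within the flange: a = T/(0.85 f'_c b_f) = 2915000/(0.85 × 27 × 980) = 129.61 mm.
a = 129.61 > h_f = 85 mm: the block extends into the web. Split into flange-overhang and web parts.
C_f = 0.85 f'_c (b_f − b_w) h_f = 0.85 × 27 × (980 − 305) × 85 = 1316756 N.
Remaining web compression depth: a_w = (T − C_f)/(0.85 f'_c b_w) = (2915000 − 1316756)/(0.85 × 27 × 305) = 228.33 mm.
M_n = C_f(d − h_f/2) + (T − C_f)(d − a_w/2) = 1316756 × (620 − 42.5) + 1598244 × (620 − 114.165) = 760.43 + 808.45 = 1568.88 × 10⁶ N·mm.
M_n = 1568.88 kN·m.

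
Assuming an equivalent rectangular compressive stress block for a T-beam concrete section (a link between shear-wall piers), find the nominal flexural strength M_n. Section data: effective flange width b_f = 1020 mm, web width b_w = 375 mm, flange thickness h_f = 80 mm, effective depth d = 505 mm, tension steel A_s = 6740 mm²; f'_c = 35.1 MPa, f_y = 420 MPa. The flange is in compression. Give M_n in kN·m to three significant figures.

Tension: T = A_s f_y = 6740 × 420 = 2830800 N.
Try a within the flange: a = T/(0.85 f'_c b_f) = 2830800/(0.85 × 35.1 × 1020) = 93.02 mm.
a = 93.02 > h_f = 80 mm: the block extends into the web. Split into flange-overhang and web parts.
C_f = 0.85 f'_c (b_f − b_w) h_f = 0.85 × 35.1 × (1020 − 375) × 80 = 1539486 N.
Remaining web compression depth: a_w = (T − C_f)/(0.85 f'_c b_w) = (2830800 − 1539486)/(0.85 × 35.1 × 375) = 115.42 mm.
M_n = C_f(d − h_f/2) + (T − C_f)(d − a_w/2) = 1539486 × (505 − 40) + 1291314 × (505 − 57.71) = 715.86 + 577.59 = 1293.45 × 10⁶ N·mm.
M_n = 1293.45 kN·m.

M_n ≈ 1290 kN·m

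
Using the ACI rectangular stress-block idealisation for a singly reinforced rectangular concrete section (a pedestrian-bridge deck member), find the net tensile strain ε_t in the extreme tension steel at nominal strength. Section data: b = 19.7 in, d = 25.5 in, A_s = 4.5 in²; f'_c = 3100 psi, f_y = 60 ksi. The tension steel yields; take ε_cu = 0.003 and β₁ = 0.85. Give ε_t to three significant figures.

ε_t ≈ 0.00950

a = A_s f_y/(0.85 f'_c b) = 5.201 in.
β₁ = 0.85, so c = a/β₁ = 5.201/0.85 = 6.119 in.
From the linear strain diagram with ε_cu = 0.003: ε_t = 0.003 (d − c)/c = 0.003 × (25.5 − 6.119)/6.119 = 0.00950.
Since ε_t ≥ 0.005, the section is tension-controlled.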